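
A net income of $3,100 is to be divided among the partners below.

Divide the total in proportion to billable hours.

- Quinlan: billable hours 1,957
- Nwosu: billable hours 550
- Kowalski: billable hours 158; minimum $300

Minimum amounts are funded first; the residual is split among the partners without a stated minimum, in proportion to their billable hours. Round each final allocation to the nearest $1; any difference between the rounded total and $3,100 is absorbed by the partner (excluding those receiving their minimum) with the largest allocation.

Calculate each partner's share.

Quinlan: $2,186 · Nwosu: $614 · Kowalski: $300

Fund the minimums — Kowalski $300. Balance $2,800.
Balance split over remaining billable hours 2,507: Quinlan 2,185.72 → $2,186; Nwosu 614.28 → $614.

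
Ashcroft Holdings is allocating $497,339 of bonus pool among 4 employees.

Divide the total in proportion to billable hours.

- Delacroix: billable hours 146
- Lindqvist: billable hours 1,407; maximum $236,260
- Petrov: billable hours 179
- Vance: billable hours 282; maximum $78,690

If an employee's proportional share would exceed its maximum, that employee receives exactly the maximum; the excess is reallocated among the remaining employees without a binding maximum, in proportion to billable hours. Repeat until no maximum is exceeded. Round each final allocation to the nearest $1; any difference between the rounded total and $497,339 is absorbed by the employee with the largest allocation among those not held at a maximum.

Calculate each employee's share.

Delacroix: $81,935 · Lindqvist: $236,260 · Petrov: $100,454 · Vance: $78,690

Billable hours total: 2,014.
Pro-rata shares before constraints: Delacroix 36,053.37; Lindqvist 347,445.87; Petrov 44,202.42; Vance 69,637.34.
Capped: Lindqvist ($236,260); residual $261,079 reallocated over remaining billable hours 607.
Capped: Vance ($78,690); residual $182,389 reallocated over remaining billable hours 325.
Redistributed shares: Delacroix 81,934.75 → $81,935; Petrov 100,454.25 → $100,454.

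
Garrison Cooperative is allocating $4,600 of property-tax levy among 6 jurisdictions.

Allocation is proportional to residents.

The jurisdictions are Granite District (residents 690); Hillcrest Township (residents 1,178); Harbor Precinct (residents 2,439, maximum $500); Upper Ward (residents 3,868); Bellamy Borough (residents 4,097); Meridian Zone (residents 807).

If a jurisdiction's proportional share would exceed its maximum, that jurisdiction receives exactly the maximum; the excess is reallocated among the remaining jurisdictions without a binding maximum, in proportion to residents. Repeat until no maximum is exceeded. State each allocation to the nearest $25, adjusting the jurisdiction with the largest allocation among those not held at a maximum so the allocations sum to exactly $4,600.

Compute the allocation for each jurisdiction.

Granite District: $275 · Hillcrest Township: $450 · Harbor Precinct: $500 · Upper Ward: $1,500 · Bellamy Borough: $1,575 · Meridian Zone: $300

Residents total: 13,079.
Unconstrained shares: Granite District 242.68; Hillcrest Township 414.31; Harbor Precinct 857.82; Upper Ward 1,360.41; Bellamy Borough 1,440.95; Meridian Zone 283.83.
Cap binds for Harbor Precinct ($500); remaining pool $4,100 reallocated over remaining residents 10,640.
Shares after redistribution: Granite District 265.88 → $275; Hillcrest Township 453.93 → $450; Upper Ward 1,490.49 → $1,500; Bellamy Borough 1,578.73 → $1,575; Meridian Zone 310.97 → $300.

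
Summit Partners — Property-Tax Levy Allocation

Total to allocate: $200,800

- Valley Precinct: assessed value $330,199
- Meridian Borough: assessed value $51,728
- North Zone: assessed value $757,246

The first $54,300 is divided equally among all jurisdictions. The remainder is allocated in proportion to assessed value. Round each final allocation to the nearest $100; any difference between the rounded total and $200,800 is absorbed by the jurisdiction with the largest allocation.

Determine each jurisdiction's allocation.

Valley Precinct: $60,600; Meridian Borough: $24,800; North Zone: $115,400

Equal tier: $54,300 ÷ 3 = $18,100 apiece.
Remainder $146,500 by assessed value (total 1,139,173): Valley Precinct 42,464.27 → $42,500; Meridian Borough 6,652.33 → $6,700; North Zone 97,383.40 → $97,400.
Rounding difference −$100 on remainder applied to North Zone.
Totals: Valley Precinct $18,100 + $42,500 = $60,600; Meridian Borough $18,100 + $6,700 = $24,800; North Zone $18,100 + $97,300 = $115,400.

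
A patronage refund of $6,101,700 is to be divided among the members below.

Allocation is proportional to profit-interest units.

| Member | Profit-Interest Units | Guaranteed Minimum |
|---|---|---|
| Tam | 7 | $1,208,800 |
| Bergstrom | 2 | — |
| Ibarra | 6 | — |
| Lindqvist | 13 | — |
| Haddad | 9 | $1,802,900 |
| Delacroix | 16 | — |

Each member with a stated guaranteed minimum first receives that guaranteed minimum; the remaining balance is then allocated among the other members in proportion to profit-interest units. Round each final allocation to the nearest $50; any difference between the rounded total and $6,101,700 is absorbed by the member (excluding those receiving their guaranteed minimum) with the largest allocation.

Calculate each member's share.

Tam: $1,208,800 · Bergstrom: $167,050 · Ibarra: $501,100 · Lindqvist: $1,085,700 · Haddad: $1,802,900 · Delacroix: $1,336,150

Guaranteed amounts: Tam $1,208,800; Haddad $1,802,900. Remaining pool $3,090,000.
Remaining pool split over remaining profit-interest units 37: Bergstrom 167,027.03 → $167,050; Ibarra 501,081.08 → $501,100; Lindqvist 1,085,675.68 → $1,085,700; Delacroix 1,336,216.22 → $1,336,200.
Rounding difference −$50 applied to Delacroix → $1,336,150.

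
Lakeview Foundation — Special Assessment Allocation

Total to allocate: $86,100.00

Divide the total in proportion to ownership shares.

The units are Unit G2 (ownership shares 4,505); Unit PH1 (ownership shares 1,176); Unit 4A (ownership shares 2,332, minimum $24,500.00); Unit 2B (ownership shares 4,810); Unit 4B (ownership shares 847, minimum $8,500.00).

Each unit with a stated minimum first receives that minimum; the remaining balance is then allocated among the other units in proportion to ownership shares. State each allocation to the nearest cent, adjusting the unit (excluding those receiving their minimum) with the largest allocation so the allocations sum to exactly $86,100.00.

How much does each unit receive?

Unit G2: $22,801.97; Unit PH1: $5,952.30; Unit 4A: $24,500.00; Unit 2B: $24,345.73; Unit 4B: $8,500.00

Fund the minimums — Unit 4A $24,500.00; Unit 4B $8,500.00. Balance $53,100.00.
Balance split over remaining ownership shares 10,491: Unit G2 22,801.9731 → $22,801.97; Unit PH1 5,952.3020 → $5,952.30; Unit 2B 24,345.7249 → $24,345.72.
Rounding difference +$0.01 applied to Unit 2B → $24,345.73.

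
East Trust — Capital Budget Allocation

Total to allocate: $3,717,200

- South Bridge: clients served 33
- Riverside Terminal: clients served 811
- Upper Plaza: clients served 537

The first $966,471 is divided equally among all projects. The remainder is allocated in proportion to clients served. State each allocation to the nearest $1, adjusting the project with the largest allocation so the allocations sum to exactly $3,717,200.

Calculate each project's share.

First tranche $966,471 split equally: $322,157 each.
Remainder $2,750,729 by clients served (total 1,381): South Bridge 65,730.67 → $65,731; Riverside Terminal 1,615,381.04 → $1,615,381; Upper Plaza 1,069,617.29 → $1,069,617.
Totals: South Bridge $322,157 + $65,731 = $387,888; Riverside Terminal $322,157 + $1,615,381 = $1,937,538; Upper Plaza $322,157 + $1,069,617 = $1,391,774.

South Bridge: $387,888; Riverside Terminal: $1,937,538; Upper Plaza: $1,391,774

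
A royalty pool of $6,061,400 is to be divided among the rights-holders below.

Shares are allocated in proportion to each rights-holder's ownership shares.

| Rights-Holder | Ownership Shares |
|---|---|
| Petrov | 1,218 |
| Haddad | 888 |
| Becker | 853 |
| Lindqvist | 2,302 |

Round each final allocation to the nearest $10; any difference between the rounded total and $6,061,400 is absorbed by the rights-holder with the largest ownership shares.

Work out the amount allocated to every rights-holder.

Combined ownership shares = 5,261.
Proportional shares: Petrov 1,218/5,261 × $6,061,400 = 1,403,304.54; Haddad 888/5,261 × $6,061,400 = 1,023,098.88; Becker 853/5,261 × $6,061,400 = 982,774.04; Lindqvist 2,302/5,261 × $6,061,400 = 2,652,222.54.
Rounded to nearest $10: Petrov $1,403,300; Haddad $1,023,100; Becker $982,770; Lindqvist $2,652,220. Sum = $6,061,390.
Difference $6,061,400 − $6,061,390 = +$10 applied to largest ownership shares (Lindqvist): Lindqvist becomes $2,652,230.

Petrov: $1,403,300 · Haddad: $1,023,100 · Becker: $982,770 · Lindqvist: $2,652,230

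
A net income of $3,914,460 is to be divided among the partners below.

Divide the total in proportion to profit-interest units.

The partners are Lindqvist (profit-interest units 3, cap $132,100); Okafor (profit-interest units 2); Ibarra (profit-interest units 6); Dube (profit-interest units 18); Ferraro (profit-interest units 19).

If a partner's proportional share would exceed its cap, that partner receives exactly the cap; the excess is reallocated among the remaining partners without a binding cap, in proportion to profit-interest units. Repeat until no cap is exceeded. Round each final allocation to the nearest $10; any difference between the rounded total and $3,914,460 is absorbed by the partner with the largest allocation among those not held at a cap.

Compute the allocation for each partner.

Total profit-interest units = 48.
Pro-rata shares before constraints: Lindqvist 244,653.75; Okafor 163,102.50; Ibarra 489,307.50; Dube 1,467,922.50; Ferraro 1,549,473.75.
Held at cap: Lindqvist ($132,100); balance $3,782,360 reallocated over remaining profit-interest units 45.
Remaining shares: Okafor 168,104.89 → $168,100; Ibarra 504,314.67 → $504,310; Dube 1,512,944.00 → $1,512,940; Ferraro 1,596,996.44 → $1,597,000.
Rounding difference +$10 applied to Ferraro → $1,597,010.

Lindqvist: $132,100 · Okafor: $168,100 · Ibarra: $504,310 · Dube: $1,512,940 · Ferraro: $1,597,010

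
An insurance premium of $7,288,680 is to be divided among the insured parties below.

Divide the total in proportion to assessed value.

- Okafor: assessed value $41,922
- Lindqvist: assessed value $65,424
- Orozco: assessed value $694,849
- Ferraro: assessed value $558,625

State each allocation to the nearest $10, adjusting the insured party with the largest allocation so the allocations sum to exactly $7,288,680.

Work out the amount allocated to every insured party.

Total assessed value = 1,360,820.
Unrounded shares: Okafor 41,922/1,360,820 × $7,288,680 = 224,538.18; Lindqvist 65,424/1,360,820 × $7,288,680 = 350,417.10; Orozco 694,849/1,360,820 × $7,288,680 = 3,721,676.64; Ferraro 558,625/1,360,820 × $7,288,680 = 2,992,048.08.
Rounded to nearest $10: Okafor $224,540; Lindqvist $350,420; Orozco $3,721,680; Ferraro $2,992,050. Sum = $7,288,690.
Difference $7,288,680 − $7,288,690 = −$10 applied to largest allocation (Orozco): Orozco becomes $3,721,670.

Okafor: $224,540; Lindqvist: $350,420; Orozco: $3,721,670; Ferraro: $2,992,050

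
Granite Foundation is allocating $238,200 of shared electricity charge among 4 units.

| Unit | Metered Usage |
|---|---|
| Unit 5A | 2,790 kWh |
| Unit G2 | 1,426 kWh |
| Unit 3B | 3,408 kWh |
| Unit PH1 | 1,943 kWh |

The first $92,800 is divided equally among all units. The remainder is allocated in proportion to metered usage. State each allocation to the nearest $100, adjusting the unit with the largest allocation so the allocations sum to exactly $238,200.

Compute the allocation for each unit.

Unit 5A: $65,600 · Unit G2: $44,900 · Unit 3B: $75,000 · Unit PH1: $52,700

$92,800 shared equally gives $23,200 per unit.
Remainder $145,400 by metered usage (total 9,567): Unit 5A 42,402.63 → $42,400; Unit G2 21,672.46 → $21,700; Unit 3B 51,795.05 → $51,800; Unit PH1 29,529.86 → $29,500.
Totals: Unit 5A $23,200 + $42,400 = $65,600; Unit G2 $23,200 + $21,700 = $44,900; Unit 3B $23,200 + $51,800 = $75,000; Unit PH1 $23,200 + $29,500 = $52,700.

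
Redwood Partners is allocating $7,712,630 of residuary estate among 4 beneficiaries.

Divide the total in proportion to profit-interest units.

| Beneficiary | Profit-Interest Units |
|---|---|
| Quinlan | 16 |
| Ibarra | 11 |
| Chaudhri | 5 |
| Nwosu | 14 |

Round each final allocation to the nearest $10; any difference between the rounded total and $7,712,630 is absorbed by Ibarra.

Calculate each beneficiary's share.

Total profit-interest units = 46.
Raw shares: Quinlan 16/46 × $7,712,630 = 2,682,653.91; Ibarra 11/46 × $7,712,630 = 1,844,324.57; Chaudhri 5/46 × $7,712,630 = 838,329.35; Nwosu 14/46 × $7,712,630 = 2,347,322.17.
Rounded to nearest $10: Quinlan $2,682,650; Ibarra $1,844,320; Chaudhri $838,330; Nwosu $2,347,320. Sum = $7,712,620.
Difference $7,712,630 − $7,712,620 = +$10 applied to Ibarra: Ibarra becomes $1,844,330.

Quinlan: $2,682,650 | Ibarra: $1,844,330 | Chaudhri: $838,330 | Nwosu: $2,347,320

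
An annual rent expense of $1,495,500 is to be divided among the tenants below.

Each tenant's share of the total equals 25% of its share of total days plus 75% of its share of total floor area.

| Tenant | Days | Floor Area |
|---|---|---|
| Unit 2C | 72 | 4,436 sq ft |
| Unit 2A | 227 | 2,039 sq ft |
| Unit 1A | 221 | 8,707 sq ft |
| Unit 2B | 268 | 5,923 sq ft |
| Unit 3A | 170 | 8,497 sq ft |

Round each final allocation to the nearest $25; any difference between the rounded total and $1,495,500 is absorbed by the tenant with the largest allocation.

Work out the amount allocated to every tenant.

Totals — days 958, floor area 29,602.
Composite weights (25% days + 75% floor area): Unit 2C 0.1312; Unit 2A 0.1109; Unit 1A 0.2783; Unit 2B 0.2200; Unit 3A 0.2596.
Proportional shares: Unit 2C 196,179.99; Unit 2A 165,848.49; Unit 1A 416,158.59; Unit 2B 329,014.85; Unit 3A 388,298.08.
After rounding ($25): Unit 2C $196,175; Unit 2A $165,850; Unit 1A $416,150; Unit 2B $329,025; Unit 3A $388,300. Sum = $1,495,500.
Sum already equals the total — no adjustment.

Unit 2C: $196,175 · Unit 2A: $165,850 · Unit 1A: $416,150 · Unit 2B: $329,025 · Unit 3A: $388,300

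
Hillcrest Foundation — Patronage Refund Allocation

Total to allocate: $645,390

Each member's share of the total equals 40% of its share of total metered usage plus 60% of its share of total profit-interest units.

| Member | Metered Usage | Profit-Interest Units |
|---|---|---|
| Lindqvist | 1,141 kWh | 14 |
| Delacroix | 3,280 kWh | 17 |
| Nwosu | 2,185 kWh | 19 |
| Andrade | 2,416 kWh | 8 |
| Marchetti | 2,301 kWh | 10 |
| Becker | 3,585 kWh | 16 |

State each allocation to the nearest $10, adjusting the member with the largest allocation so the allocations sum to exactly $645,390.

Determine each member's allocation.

Totals — metered usage 14,908, profit-interest units 84.
Combined weights (40% metered usage + 60% profit-interest units): Lindqvist 0.1306; Delacroix 0.2094; Nwosu 0.1943; Andrade 0.1220; Marchetti 0.1332; Becker 0.2105.
Proportional shares: Lindqvist 84,297.25; Delacroix 135,167.26; Nwosu 125,425.43; Andrade 78,716.35; Marchetti 85,944.80; Becker 135,838.90.
After rounding ($10): Lindqvist $84,300; Delacroix $135,170; Nwosu $125,430; Andrade $78,720; Marchetti $85,940; Becker $135,840. Sum = $645,400.
Difference $645,390 − $645,400 = −$10 applied to largest allocation (Becker): Becker becomes $135,830.

Lindqvist: $84,300 | Delacroix: $135,170 | Nwosu: $125,430 | Andrade: $78,720 | Marchetti: $85,940 | Becker: $135,830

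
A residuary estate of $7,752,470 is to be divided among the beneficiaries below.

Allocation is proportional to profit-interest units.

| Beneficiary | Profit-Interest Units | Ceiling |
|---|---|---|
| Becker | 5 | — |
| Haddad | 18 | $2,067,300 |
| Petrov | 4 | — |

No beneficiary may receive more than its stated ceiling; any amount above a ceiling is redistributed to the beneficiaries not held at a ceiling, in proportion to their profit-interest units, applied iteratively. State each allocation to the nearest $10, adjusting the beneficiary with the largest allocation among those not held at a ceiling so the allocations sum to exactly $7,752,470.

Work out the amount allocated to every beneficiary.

Becker: $3,158,430; Haddad: $2,067,300; Petrov: $2,526,740

Sum of profit-interest units: 27.
Unconstrained shares: Becker 1,435,642.59; Haddad 5,168,313.33; Petrov 1,148,514.07.
Cap binds for Haddad ($2,067,300); balance $5,685,170 reallocated over remaining profit-interest units 9.
Shares after redistribution: Becker 3,158,427.78 → $3,158,430; Petrov 2,526,742.22 → $2,526,740.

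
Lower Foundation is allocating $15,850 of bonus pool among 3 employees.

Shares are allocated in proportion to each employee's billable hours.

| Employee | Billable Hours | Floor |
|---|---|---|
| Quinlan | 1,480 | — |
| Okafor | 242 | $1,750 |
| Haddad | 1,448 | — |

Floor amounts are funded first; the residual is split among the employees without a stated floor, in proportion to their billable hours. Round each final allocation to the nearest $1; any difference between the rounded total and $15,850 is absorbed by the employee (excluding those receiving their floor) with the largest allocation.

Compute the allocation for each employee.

Guaranteed amounts: Okafor $1,750. Residual $14,100.
Residual split over remaining billable hours 2,928: Quinlan 7,127.05 → $7,127; Haddad 6,972.95 → $6,973.

Quinlan: $7,127 · Okafor: $1,750 · Haddad: $6,973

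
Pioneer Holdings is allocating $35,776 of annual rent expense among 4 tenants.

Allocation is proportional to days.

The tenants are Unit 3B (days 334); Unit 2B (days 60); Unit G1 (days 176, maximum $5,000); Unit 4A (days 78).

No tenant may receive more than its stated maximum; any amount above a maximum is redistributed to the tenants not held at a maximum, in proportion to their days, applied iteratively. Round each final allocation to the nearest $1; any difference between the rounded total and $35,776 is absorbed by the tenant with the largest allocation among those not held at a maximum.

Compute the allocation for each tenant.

Sum of days: 648.
Pro-rata shares before constraints: Unit 3B 18,440.10; Unit 2B 3,312.59; Unit G1 9,716.94; Unit 4A 4,306.37.
Cap binds for Unit G1 ($5,000); remaining pool $30,776 reallocated over remaining days 472.
Redistributed shares: Unit 3B 21,777.93 → $21,778; Unit 2B 3,912.20 → $3,912; Unit 4A 5,085.86 → $5,086.

Unit 3B: $21,778 | Unit 2B: $3,912 | Unit G1: $5,000 | Unit 4A: $5,086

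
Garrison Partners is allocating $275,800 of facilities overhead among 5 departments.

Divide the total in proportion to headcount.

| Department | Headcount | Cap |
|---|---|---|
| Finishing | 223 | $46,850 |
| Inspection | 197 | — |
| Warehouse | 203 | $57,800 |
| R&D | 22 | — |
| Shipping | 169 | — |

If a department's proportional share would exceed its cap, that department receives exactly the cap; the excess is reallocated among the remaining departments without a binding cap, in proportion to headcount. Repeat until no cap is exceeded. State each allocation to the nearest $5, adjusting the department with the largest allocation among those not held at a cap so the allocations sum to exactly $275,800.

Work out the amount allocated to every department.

Total headcount = 814.
Pro-rata shares before constraints: Finishing 75,557.00; Inspection 66,747.67; Warehouse 68,780.59; R&D 7,454.05; Shipping 57,260.69.
Held at cap: Finishing ($46,850), Warehouse ($57,800); residual $171,150 reallocated over remaining headcount 388.
Redistributed shares: Inspection 86,898.32 → $86,900; R&D 9,704.38 → $9,705; Shipping 74,547.29 → $74,545.

Finishing: $46,850; Inspection: $86,900; Warehouse: $57,800; R&D: $9,705; Shipping: $74,545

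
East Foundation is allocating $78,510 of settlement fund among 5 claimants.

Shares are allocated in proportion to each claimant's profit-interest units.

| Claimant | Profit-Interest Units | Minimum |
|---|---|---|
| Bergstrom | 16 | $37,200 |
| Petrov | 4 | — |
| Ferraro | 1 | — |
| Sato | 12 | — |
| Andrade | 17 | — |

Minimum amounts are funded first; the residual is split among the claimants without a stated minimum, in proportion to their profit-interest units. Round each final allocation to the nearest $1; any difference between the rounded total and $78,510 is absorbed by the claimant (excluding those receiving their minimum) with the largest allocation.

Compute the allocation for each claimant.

Minimums first: Bergstrom $37,200. Residual $41,310.
Residual split over remaining profit-interest units 34: Petrov 4,860.00 → $4,860; Ferraro 1,215.00 → $1,215; Sato 14,580.00 → $14,580; Andrade 20,655.00 → $20,655.

Bergstrom: $37,200 · Petrov: $4,860 · Ferraro: $1,215 · Sato: $14,580 · Andrade: $20,655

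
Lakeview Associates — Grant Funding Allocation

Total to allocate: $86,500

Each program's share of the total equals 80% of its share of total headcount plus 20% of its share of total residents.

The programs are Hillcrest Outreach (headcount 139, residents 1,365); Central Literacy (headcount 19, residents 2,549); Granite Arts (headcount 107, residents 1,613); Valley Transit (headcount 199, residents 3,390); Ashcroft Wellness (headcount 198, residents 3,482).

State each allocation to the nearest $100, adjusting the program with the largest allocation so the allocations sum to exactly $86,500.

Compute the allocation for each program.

Totals — headcount 662, residents 12,399.
Blended shares (80% headcount + 20% residents): Hillcrest Outreach 0.1900; Central Literacy 0.0641; Granite Arts 0.1553; Valley Transit 0.2952; Ashcroft Wellness 0.2954.
Unrounded shares: Hillcrest Outreach 16,434.46; Central Literacy 5,542.66; Granite Arts 13,435.47; Valley Transit 25,531.79; Ashcroft Wellness 25,555.62.
At nearest $100: Hillcrest Outreach $16,400; Central Literacy $5,500; Granite Arts $13,400; Valley Transit $25,500; Ashcroft Wellness $25,600. Sum = $86,400.
Difference $86,500 − $86,400 = +$100 applied to largest allocation (Ashcroft Wellness): Ashcroft Wellness becomes $25,700.

Hillcrest Outreach: $16,400 | Central Literacy: $5,500 | Granite Arts: $13,400 | Valley Transit: $25,500 | Ashcroft Wellness: $25,700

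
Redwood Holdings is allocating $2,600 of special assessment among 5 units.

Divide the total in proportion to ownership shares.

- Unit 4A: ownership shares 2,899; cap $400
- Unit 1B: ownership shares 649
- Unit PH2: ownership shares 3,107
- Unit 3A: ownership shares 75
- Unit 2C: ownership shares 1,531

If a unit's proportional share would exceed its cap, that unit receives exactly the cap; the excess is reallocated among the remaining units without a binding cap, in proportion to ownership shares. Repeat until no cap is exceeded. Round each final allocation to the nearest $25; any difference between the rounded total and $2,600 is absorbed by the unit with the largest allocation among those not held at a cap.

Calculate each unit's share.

Sum of ownership shares: 8,261.
Pro-rata shares before constraints: Unit 4A 912.41; Unit 1B 204.26; Unit PH2 977.87; Unit 3A 23.60; Unit 2C 481.85.
Capped: Unit 4A ($400); balance $2,200 reallocated over remaining ownership shares 5,362.
Redistributed shares: Unit 1B 266.28 → $275; Unit PH2 1,274.79 → $1,275; Unit 3A 30.77 → $25; Unit 2C 628.16 → $625.

Unit 4A: $400 | Unit 1B: $275 | Unit PH2: $1,275 | Unit 3A: $25 | Unit 2C: $625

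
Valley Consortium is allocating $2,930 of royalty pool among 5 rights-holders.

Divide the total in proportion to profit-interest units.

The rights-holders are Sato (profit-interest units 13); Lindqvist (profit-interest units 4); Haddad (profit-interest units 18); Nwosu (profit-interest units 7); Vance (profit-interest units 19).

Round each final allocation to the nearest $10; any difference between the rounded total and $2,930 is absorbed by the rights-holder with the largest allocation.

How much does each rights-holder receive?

Sum of profit-interest units: 61.
Unrounded shares: Sato 13/61 × $2,930 = 624.43; Lindqvist 4/61 × $2,930 = 192.13; Haddad 18/61 × $2,930 = 864.59; Nwosu 7/61 × $2,930 = 336.23; Vance 19/61 × $2,930 = 912.62.
Rounded to nearest $10: Sato $620; Lindqvist $190; Haddad $860; Nwosu $340; Vance $910. Sum = $2,920.
Difference $2,930 − $2,920 = +$10 applied to largest allocation (Vance): Vance becomes $920.

Sato: $620 · Lindqvist: $190 · Haddad: $860 · Nwosu: $340 · Vance: $920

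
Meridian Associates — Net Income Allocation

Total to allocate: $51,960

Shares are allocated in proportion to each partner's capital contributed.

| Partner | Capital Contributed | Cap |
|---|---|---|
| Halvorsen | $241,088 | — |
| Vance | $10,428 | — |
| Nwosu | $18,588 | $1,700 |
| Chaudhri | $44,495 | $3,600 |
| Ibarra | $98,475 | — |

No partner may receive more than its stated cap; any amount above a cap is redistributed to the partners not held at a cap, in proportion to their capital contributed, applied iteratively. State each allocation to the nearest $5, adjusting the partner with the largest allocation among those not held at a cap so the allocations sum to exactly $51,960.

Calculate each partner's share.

Halvorsen: $32,140 | Vance: $1,390 | Nwosu: $1,700 | Chaudhri: $3,600 | Ibarra: $13,130

Total capital contributed = 413,074.
Unconstrained shares: Halvorsen 30,326.12; Vance 1,311.72; Nwosu 2,338.16; Chaudhri 5,596.96; Ibarra 12,387.03.
Capped: Nwosu ($1,700), Chaudhri ($3,600); remaining pool $46,660 reallocated over remaining capital contributed 349,991.
Shares after redistribution: Halvorsen 32,141.30 → $32,140; Vance 1,390.24 → $1,390; Ibarra 13,128.46 → $13,130.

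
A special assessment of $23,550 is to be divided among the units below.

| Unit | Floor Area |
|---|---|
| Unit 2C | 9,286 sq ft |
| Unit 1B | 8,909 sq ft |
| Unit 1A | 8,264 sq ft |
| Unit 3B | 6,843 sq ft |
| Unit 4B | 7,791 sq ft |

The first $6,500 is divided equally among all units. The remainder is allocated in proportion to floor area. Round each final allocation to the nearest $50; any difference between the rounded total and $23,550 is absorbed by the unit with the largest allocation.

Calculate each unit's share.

Equal tier: $6,500 ÷ 5 = $1,300 apiece.
Remainder $17,050 by floor area (total 41,093): Unit 2C 3,852.88 → $3,850; Unit 1B 3,696.46 → $3,700; Unit 1A 3,428.84 → $3,450; Unit 3B 2,839.25 → $2,850; Unit 4B 3,232.58 → $3,250.
Rounding difference −$50 on remainder applied to Unit 2C.
Totals: Unit 2C $1,300 + $3,800 = $5,100; Unit 1B $1,300 + $3,700 = $5,000; Unit 1A $1,300 + $3,450 = $4,750; Unit 3B $1,300 + $2,850 = $4,150; Unit 4B $1,300 + $3,250 = $4,550.

Unit 2C: $5,100 | Unit 1B: $5,000 | Unit 1A: $4,750 | Unit 3B: $4,150 | Unit 4B: $4,550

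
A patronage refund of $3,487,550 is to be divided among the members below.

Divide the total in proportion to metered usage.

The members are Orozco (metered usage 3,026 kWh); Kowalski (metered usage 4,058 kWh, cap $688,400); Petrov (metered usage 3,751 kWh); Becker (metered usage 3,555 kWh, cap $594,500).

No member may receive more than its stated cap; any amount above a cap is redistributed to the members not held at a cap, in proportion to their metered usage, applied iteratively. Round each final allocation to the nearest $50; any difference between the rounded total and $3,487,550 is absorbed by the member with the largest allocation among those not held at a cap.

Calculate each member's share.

Orozco: $984,400 | Kowalski: $688,400 | Petrov: $1,220,250 | Becker: $594,500

Total metered usage = 14,390.
Unconstrained shares: Orozco 733,379.17; Kowalski 983,493.95; Petrov 909,089.65; Becker 861,587.23.
Cap binds for Kowalski ($688,400), Becker ($594,500); balance $2,204,650 reallocated over remaining metered usage 6,777.
Remaining shares: Orozco 984,398.83 → $984,400; Petrov 1,220,251.17 → $1,220,250.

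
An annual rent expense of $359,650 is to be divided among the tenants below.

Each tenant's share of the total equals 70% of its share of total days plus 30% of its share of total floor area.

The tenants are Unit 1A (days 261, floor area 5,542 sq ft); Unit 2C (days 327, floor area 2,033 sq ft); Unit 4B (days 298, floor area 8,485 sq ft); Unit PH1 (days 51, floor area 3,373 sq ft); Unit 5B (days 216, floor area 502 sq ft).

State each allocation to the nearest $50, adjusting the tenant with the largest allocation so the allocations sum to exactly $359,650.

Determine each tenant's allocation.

Unit 1A: $87,000 · Unit 2C: $82,400 · Unit 4B: $110,950 · Unit PH1: $29,400 · Unit 5B: $49,900

Totals — days 1,153, floor area 19,935.
Composite weights (70% days + 30% floor area): Unit 1A 0.2419; Unit 2C 0.2291; Unit 4B 0.3086; Unit PH1 0.0817; Unit 5B 0.1387.
Raw shares: Unit 1A 86,983.96; Unit 2C 82,403.01; Unit 4B 110,991.35; Unit PH1 29,391.56; Unit 5B 49,880.12.
Rounded to nearest $50: Unit 1A $87,000; Unit 2C $82,400; Unit 4B $111,000; Unit PH1 $29,400; Unit 5B $49,900. Sum = $359,700.
Difference $359,650 − $359,700 = −$50 applied to largest allocation (Unit 4B): Unit 4B becomes $110,950.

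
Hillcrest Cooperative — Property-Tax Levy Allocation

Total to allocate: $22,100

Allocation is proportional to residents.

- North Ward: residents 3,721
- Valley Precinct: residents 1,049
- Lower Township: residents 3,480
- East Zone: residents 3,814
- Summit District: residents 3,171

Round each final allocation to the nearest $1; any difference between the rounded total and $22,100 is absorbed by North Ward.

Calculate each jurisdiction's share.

Residents total: 15,235.
Unrounded shares: North Ward 3,721/15,235 × $22,100 = 5,397.71; Valley Precinct 1,049/15,235 × $22,100 = 1,521.69; Lower Township 3,480/15,235 × $22,100 = 5,048.11; East Zone 3,814/15,235 × $22,100 = 5,532.62; Summit District 3,171/15,235 × $22,100 = 4,599.88.
Rounded to nearest $1: North Ward $5,398; Valley Precinct $1,522; Lower Township $5,048; East Zone $5,533; Summit District $4,600. Sum = $22,101.
Difference $22,100 − $22,101 = −$1 applied to North Ward: North Ward becomes $5,397.

North Ward: $5,397; Valley Precinct: $1,522; Lower Township: $5,048; East Zone: $5,533; Summit District: $4,600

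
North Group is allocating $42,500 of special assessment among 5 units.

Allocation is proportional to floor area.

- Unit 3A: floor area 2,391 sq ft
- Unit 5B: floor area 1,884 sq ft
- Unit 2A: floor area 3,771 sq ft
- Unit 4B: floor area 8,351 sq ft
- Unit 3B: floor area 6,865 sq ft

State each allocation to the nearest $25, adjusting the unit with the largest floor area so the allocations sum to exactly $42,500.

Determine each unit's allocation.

Total floor area = 23,262.
Raw shares: Unit 3A 2,391/23,262 × $42,500 = 4,368.39; Unit 5B 1,884/23,262 × $42,500 = 3,442.09; Unit 2A 3,771/23,262 × $42,500 = 6,889.67; Unit 4B 8,351/23,262 × $42,500 = 15,257.39; Unit 3B 6,865/23,262 × $42,500 = 12,542.45.
After rounding ($25): Unit 3A $4,375; Unit 5B $3,450; Unit 2A $6,900; Unit 4B $15,250; Unit 3B $12,550. Sum = $42,525.
Difference $42,500 − $42,525 = −$25 applied to largest floor area (Unit 4B): Unit 4B becomes $15,225.

Unit 3A: $4,375 | Unit 5B: $3,450 | Unit 2A: $6,900 | Unit 4B: $15,225 | Unit 3B: $12,550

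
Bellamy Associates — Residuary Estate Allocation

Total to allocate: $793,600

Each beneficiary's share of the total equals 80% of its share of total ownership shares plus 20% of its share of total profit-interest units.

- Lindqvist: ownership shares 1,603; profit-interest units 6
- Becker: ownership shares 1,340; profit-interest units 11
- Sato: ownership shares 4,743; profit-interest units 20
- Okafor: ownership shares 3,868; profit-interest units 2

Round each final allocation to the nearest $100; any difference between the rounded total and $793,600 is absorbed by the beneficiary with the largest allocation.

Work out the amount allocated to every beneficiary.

Lindqvist: $112,500 · Becker: $118,400 · Sato: $342,000 · Okafor: $220,700

Totals — ownership shares 11,554, profit-interest units 39.
Combined weights (80% ownership shares + 20% profit-interest units): Lindqvist 0.1418; Becker 0.1492; Sato 0.4310; Okafor 0.2781.
Pro-rata amounts: Lindqvist 112,501.61; Becker 118,398.75; Sato 342,017.67; Okafor 220,681.97.
At nearest $100: Lindqvist $112,500; Becker $118,400; Sato $342,000; Okafor $220,700. Sum = $793,600.
Sum already equals the total — no adjustment.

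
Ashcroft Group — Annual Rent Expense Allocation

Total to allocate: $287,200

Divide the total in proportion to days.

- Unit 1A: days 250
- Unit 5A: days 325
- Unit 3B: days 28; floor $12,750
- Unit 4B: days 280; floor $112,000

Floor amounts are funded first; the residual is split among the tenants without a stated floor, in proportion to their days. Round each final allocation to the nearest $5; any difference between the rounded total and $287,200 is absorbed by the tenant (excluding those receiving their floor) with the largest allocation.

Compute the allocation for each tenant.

Unit 1A: $70,630 | Unit 5A: $91,820 | Unit 3B: $12,750 | Unit 4B: $112,000

Guaranteed amounts: Unit 3B $12,750; Unit 4B $112,000. Remaining pool $162,450.
Remaining pool split over remaining days 575: Unit 1A 70,630.43 → $70,630; Unit 5A 91,819.57 → $91,820.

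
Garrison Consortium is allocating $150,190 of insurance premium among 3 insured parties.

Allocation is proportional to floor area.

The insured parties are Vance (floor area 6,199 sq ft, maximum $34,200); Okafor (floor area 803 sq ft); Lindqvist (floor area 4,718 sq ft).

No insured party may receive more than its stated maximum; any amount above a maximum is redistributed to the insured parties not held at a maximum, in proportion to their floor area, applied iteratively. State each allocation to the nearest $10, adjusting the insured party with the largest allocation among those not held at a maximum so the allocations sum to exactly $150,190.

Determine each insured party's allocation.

Total floor area = 11,720.
Pro-rata shares before constraints: Vance 79,439.23; Okafor 10,290.32; Lindqvist 60,460.45.
Capped: Vance ($34,200); remaining pool $115,990 reallocated over remaining floor area 5,521.
Remaining shares: Okafor 16,870.13 → $16,870; Lindqvist 99,119.87 → $99,120.

Vance: $34,200 · Okafor: $16,870 · Lindqvist: $99,120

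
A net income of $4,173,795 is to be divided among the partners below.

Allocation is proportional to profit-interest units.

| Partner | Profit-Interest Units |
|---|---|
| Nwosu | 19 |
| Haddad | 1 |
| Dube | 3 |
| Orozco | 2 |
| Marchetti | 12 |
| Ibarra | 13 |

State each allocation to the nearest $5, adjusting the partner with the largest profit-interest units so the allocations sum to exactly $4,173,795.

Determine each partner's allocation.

Nwosu: $1,586,045; Haddad: $83,475; Dube: $250,430; Orozco: $166,950; Marchetti: $1,001,710; Ibarra: $1,085,185

Combined profit-interest units = 19 + 1 + 3 + 2 + 12 + 13 = 50.
Unrounded shares: Nwosu 1,586,042.10; Haddad 83,475.90; Dube 250,427.70; Orozco 166,951.80; Marchetti 1,001,710.80; Ibarra 1,085,186.70.
Rounded to nearest $5: Nwosu $1,586,040; Haddad $83,475; Dube $250,430; Orozco $166,950; Marchetti $1,001,710; Ibarra $1,085,185. Sum = $4,173,790.
Difference $4,173,795 − $4,173,790 = +$5 applied to largest profit-interest units (Nwosu): Nwosu becomes $1,586,045.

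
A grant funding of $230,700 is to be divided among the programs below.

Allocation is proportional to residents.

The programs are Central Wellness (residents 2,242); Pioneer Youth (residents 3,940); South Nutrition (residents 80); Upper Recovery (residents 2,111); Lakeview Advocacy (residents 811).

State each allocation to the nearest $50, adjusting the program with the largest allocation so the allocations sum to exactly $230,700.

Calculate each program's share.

Central Wellness: $56,300; Pioneer Youth: $99,000; South Nutrition: $2,000; Upper Recovery: $53,050; Lakeview Advocacy: $20,350

Sum of residents: 9,184.
Pro-rata amounts: Central Wellness 2,242/9,184 × $230,700 = 56,318.53; Pioneer Youth 3,940/9,184 × $230,700 = 98,971.91; South Nutrition 80/9,184 × $230,700 = 2,009.58; Upper Recovery 2,111/9,184 × $230,700 = 53,027.84; Lakeview Advocacy 811/9,184 × $230,700 = 20,372.14.
After rounding ($50): Central Wellness $56,300; Pioneer Youth $98,950; South Nutrition $2,000; Upper Recovery $53,050; Lakeview Advocacy $20,350. Sum = $230,650.
Difference $230,700 − $230,650 = +$50 applied to largest allocation (Pioneer Youth): Pioneer Youth becomes $99,000.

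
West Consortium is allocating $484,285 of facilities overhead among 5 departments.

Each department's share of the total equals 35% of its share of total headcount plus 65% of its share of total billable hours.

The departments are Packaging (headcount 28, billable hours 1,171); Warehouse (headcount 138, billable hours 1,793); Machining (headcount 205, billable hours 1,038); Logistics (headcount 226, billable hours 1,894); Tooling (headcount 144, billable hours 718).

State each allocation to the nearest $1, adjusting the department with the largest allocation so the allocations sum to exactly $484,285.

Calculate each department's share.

Packaging: $62,137 | Warehouse: $116,902 | Machining: $96,295 | Logistics: $141,839 | Tooling: $67,112

Totals — headcount 741, billable hours 6,614.
Composite weights (35% headcount + 65% billable hours): Packaging 0.1283; Warehouse 0.2414; Machining 0.1988; Logistics 0.2929; Tooling 0.1386.
Proportional shares: Packaging 62,137.16; Warehouse 116,902.40; Machining 96,294.99; Logistics 141,838.90; Tooling 67,111.56.
Rounded to nearest $1: Packaging $62,137; Warehouse $116,902; Machining $96,295; Logistics $141,839; Tooling $67,112. Sum = $484,285.
No rounding difference to absorb.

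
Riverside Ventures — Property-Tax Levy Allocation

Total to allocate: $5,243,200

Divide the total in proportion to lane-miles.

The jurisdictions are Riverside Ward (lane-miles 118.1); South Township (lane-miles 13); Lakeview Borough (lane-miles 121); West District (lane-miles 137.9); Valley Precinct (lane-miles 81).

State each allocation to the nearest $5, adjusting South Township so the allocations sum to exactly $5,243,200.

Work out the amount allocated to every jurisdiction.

Riverside Ward: $1,314,695; South Township: $144,720; Lakeview Borough: $1,346,980; West District: $1,535,110; Valley Precinct: $901,695

Total lane-miles = 471.
Unrounded shares: Riverside Ward 118.1/471 × $5,243,200 = 1,314,696.22; South Township 13/471 × $5,243,200 = 144,716.77; Lakeview Borough 121/471 × $5,243,200 = 1,346,979.19; West District 137.9/471 × $5,243,200 = 1,535,111.00; Valley Precinct 81/471 × $5,243,200 = 901,696.82.
After rounding ($5): Riverside Ward $1,314,695; South Township $144,715; Lakeview Borough $1,346,980; West District $1,535,110; Valley Precinct $901,695. Sum = $5,243,195.
Difference $5,243,200 − $5,243,195 = +$5 applied to South Township: South Township becomes $144,720.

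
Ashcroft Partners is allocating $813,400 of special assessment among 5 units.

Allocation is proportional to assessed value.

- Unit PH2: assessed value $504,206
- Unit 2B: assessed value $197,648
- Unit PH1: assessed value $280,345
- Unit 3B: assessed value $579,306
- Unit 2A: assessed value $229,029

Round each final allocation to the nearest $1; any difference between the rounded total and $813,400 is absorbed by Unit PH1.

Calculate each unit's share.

Unit PH2: $229,050 · Unit 2B: $89,787 · Unit PH1: $127,354 · Unit 3B: $263,166 · Unit 2A: $104,043

Total assessed value = 1,790,534.
Pro-rata amounts: Unit PH2 504,206/1,790,534 × $813,400 = 229,049.64; Unit 2B 197,648/1,790,534 × $813,400 = 89,787.12; Unit PH1 280,345/1,790,534 × $813,400 = 127,354.53; Unit 3B 579,306/1,790,534 × $813,400 = 263,165.90; Unit 2A 229,029/1,790,534 × $813,400 = 104,042.81.
At nearest $1: Unit PH2 $229,050; Unit 2B $89,787; Unit PH1 $127,355; Unit 3B $263,166; Unit 2A $104,043. Sum = $813,401.
Difference $813,400 − $813,401 = −$1 applied to Unit PH1: Unit PH1 becomes $127,354.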